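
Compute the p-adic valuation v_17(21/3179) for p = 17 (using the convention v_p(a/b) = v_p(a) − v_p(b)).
v_17(21/3179) = -2

Factor powers of 17 from the numerator and denominator of the reduced fraction: 21 = 17^0 · 21 and 3179 = 17^2 · 11. Apply v_p(a/b) = v_p(a) − v_p(b): v_17(21/3179) = 0 − 2 = -2.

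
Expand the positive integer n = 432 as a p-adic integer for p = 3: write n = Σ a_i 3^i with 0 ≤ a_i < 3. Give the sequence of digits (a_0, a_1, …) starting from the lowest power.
(a_0, a_1, …) = (0, 0, 0, 1, 2, 1)

Repeated division by 3 gives the digits low-to-high: 432 = 1·3^3 + 2·3^4 + 1·3^5. Digit sequence: (0, 0, 0, 1, 2, 1).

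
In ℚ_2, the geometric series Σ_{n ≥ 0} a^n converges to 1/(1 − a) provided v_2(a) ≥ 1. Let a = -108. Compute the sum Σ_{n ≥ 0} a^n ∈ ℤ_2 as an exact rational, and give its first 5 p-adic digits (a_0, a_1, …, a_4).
Σ a^n = 1/(1 − a) = 1/109;  first 5 digits = (1, 0, 1, 0, 0)

v_2(a) = 2 ≥ 1, so the series converges in ℤ_2 to 1/(1 − a) = 1/(1 − (-108)) = 1/109. Expand this rational in ℤ_2: compute digits iteratively via d_i = x_i mod 2, x_{i+1} = (x_i − d_i)/2. The first 5 digits are (1, 0, 1, 0, 0).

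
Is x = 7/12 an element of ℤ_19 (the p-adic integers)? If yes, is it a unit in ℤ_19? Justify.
x ∈ ℤ_19^× (unit); v_19(x) = 0

ℤ_19 = {x ∈ ℚ_19 : v_19(x) ≥ 0} and ℤ_19^× = {x ∈ ℤ_19 : v_19(x) = 0}. Here v_19(7/12) = v_19(num) − v_19(den) = 0; compare against these criteria.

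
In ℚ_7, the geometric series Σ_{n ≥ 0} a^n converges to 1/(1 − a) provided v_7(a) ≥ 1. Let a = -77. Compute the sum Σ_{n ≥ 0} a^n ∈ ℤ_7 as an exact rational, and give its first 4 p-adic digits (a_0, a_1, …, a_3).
Σ a^n = 1/(1 − a) = 1/78;  first 4 digits = (1, 3, 0, 2)

v_7(a) = 1 ≥ 1, so the series converges in ℤ_7 to 1/(1 − a) = 1/(1 − (-77)) = 1/78. Expand this rational in ℤ_7: compute digits iteratively via d_i = x_i mod 7, x_{i+1} = (x_i − d_i)/7. The first 4 digits are (1, 3, 0, 2).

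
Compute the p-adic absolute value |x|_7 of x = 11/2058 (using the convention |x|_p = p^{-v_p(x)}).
|11/2058|_7 = 343

Step 1 — compute v_7(x) by factoring powers of 7 out of the numerator and denominator: v_7(11/2058) = -3. Step 2 — apply |x|_p = p^{-v_p(x)} = 7^{3} = 343.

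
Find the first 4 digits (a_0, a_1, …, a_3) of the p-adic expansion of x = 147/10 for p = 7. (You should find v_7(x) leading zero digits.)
(a_0, …, a_3) = (0, 0, 1, 2)

v_7(147/10) = 2, so a_0 = ... = a_1 = 0. Factor out: x = 7^2 · u with u = 3/10 a unit in ℤ_7. Expand u iteratively via a_{v+i} = u_i mod 7, u_{i+1} = (u_i − a_{v+i})/7:
  u_0 = 3/10;  a_2 = 1;  u_1 = (u_0 − 1)/7 = -1/10
  u_1 = -1/10;  a_3 = 2;  u_2 = (u_1 − 2)/7 = -3/10
Digits: (0, 0, 1, 2).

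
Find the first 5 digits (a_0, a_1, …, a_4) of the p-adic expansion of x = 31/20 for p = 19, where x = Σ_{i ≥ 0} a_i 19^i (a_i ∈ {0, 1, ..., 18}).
(a_0, …, a_4) = (12, 8, 10, 8, 10)

v_19(31/20) = 0 (numerator and denominator both coprime to 19), so x ∈ ℤ_19^×. Compute digits iteratively via a_i = x_i mod 19, x_{i+1} = (x_i − a_i)/19, with x_0 = x:
  x_0 = 31/20;  a_0 = 12;  x_1 = (x_0 − 12)/19 = -11/20
  x_1 = -11/20;  a_1 = 8;  x_2 = (x_1 − 8)/19 = -9/20
  x_2 = -9/20;  a_2 = 10;  x_3 = (x_2 − 10)/19 = -11/20
  x_3 = -11/20;  a_3 = 8;  x_4 = (x_3 − 8)/19 = -9/20
  x_4 = -9/20;  a_4 = 10;  x_5 = (x_4 − 10)/19 = -11/20
Digits: (12, 8, 10, 8, 10).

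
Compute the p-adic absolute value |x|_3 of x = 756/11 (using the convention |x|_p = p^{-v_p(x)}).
|756/11|_3 = 1/27

Step 1 — compute v_3(x) by factoring powers of 3 out of the numerator and denominator: v_3(756/11) = 3. Step 2 — apply |x|_p = p^{-v_p(x)} = 3^{-3} = 1/27.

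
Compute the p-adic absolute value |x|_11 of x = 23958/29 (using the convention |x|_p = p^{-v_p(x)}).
|23958/29|_11 = 1/1331

Step 1 — compute v_11(x) by factoring powers of 11 out of the numerator and denominator: v_11(23958/29) = 3. Step 2 — apply |x|_p = p^{-v_p(x)} = 11^{-3} = 1/1331.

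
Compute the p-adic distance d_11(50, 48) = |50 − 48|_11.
d_11(50, 48) = 1

Step 1 — x − y = 50 − 48 = 2. Step 2 — v_11(2) = 0 (factor: 2 = (11^0 · 2); the sign does not affect v_p). Step 3 — |x − y|_11 = 11^{0} = 1.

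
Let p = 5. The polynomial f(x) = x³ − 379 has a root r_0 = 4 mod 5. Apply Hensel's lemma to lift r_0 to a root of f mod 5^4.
r_3 = 59 (mod 625)

Hensel: r_{i+1} = r_i − f(r_i)/f′(r_i) mod 5^{i+2}, where f′(x) = 3x². Iterate:
  r_0 = 4 (mod 5)
  r_1 = 9 (mod 25)
  r_2 = 59 (mod 125)
  r_3 = 59 (mod 625)
Final: r = 59 with f(r) ≡ 0 mod 5^4.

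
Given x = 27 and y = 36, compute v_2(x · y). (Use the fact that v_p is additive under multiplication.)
v_2(972) = 2

v_p(x) = 0 (factor: 27 = 2^0 · 27); v_p(y) = 2 (factor: 36 = 2^2 · 9). Additivity: v_p(xy) = v_p(x) + v_p(y) = 0 + 2 = 2. (Direct check: xy = 972 = 2^2 · (243).)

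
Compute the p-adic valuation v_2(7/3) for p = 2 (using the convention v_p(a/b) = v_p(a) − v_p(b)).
v_2(7/3) = 0

Factor powers of 2 from the numerator and denominator of the reduced fraction: 7 = 2^0 · 7 and 3 = 2^0 · 3. Apply v_p(a/b) = v_p(a) − v_p(b): v_2(7/3) = 0 − 0 = 0.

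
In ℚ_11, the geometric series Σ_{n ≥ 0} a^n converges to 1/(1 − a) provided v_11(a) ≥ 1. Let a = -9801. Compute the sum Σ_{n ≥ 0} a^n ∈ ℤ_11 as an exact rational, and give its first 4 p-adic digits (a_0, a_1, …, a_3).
Σ a^n = 1/(1 − a) = 1/9802;  first 4 digits = (1, 0, 7, 3)

v_11(a) = 2 ≥ 1, so the series converges in ℤ_11 to 1/(1 − a) = 1/(1 − (-9801)) = 1/9802. Expand this rational in ℤ_11: compute digits iteratively via d_i = x_i mod 11, x_{i+1} = (x_i − d_i)/11. The first 4 digits are (1, 0, 7, 3).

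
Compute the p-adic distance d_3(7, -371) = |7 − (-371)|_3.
d_3(7, -371) = 1/27

Step 1 — x − y = 7 − (-371) = 378. Step 2 — v_3(378) = 3 (factor: 378 = (3^3 · 14); the sign does not affect v_p). Step 3 — |x − y|_3 = 3^{-3} = 1/27.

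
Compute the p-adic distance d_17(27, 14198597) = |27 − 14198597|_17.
d_17(27, 14198597) = 1/1419857

Step 1 — x − y = 27 − 14198597 = -14198570. Step 2 — v_17(-14198570) = 5 (factor: -14198570 = −(17^5 · 10); the sign does not affect v_p). Step 3 — |x − y|_17 = 17^{-5} = 1/1419857.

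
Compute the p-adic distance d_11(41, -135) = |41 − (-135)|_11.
d_11(41, -135) = 1/11

Step 1 — x − y = 41 − (-135) = 176. Step 2 — v_11(176) = 1 (factor: 176 = (11^1 · 16); the sign does not affect v_p). Step 3 — |x − y|_11 = 11^{-1} = 1/11.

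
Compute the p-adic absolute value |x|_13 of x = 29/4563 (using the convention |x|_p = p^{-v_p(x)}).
|29/4563|_13 = 169

Step 1 — compute v_13(x) by factoring powers of 13 out of the numerator and denominator: v_13(29/4563) = -2. Step 2 — apply |x|_p = p^{-v_p(x)} = 13^{2} = 169.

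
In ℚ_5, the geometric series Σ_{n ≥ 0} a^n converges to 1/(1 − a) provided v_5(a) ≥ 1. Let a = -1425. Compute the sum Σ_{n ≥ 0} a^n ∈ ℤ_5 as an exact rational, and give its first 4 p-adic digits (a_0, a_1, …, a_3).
Σ a^n = 1/(1 − a) = 1/1426;  first 4 digits = (1, 0, 3, 3)

v_5(a) = 2 ≥ 1, so the series converges in ℤ_5 to 1/(1 − a) = 1/(1 − (-1425)) = 1/1426. Expand this rational in ℤ_5: compute digits iteratively via d_i = x_i mod 5, x_{i+1} = (x_i − d_i)/5. The first 4 digits are (1, 0, 3, 3).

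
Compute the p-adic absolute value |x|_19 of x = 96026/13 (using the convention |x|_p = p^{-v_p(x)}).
|96026/13|_19 = 1/6859

Step 1 — compute v_19(x) by factoring powers of 19 out of the numerator and denominator: v_19(96026/13) = 3. Step 2 — apply |x|_p = p^{-v_p(x)} = 19^{-3} = 1/6859.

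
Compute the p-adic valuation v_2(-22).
v_2(-22) = 1

v_2(n) is the largest exponent k such that 2^k divides n. Factor out: -22 = -2^1 · 11. (Sign doesn't affect v_p.) So v_2(-22) = 1.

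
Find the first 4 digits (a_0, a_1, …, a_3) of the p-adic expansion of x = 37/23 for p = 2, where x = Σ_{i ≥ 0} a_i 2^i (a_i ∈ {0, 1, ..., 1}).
(a_0, …, a_3) = (1, 1, 0, 0)

v_2(37/23) = 0 (numerator and denominator both coprime to 2), so x ∈ ℤ_2^×. Compute digits iteratively via a_i = x_i mod 2, x_{i+1} = (x_i − a_i)/2, with x_0 = x:
  x_0 = 37/23;  a_0 = 1;  x_1 = (x_0 − 1)/2 = 7/23
  x_1 = 7/23;  a_1 = 1;  x_2 = (x_1 − 1)/2 = -8/23
  x_2 = -8/23;  a_2 = 0;  x_3 = (x_2 − 0)/2 = -4/23
  x_3 = -4/23;  a_3 = 0;  x_4 = (x_3 − 0)/2 = -2/23
Digits: (1, 1, 0, 0).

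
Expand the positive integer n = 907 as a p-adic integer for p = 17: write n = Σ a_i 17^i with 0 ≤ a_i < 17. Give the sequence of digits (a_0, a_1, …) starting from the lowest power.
(a_0, a_1, …) = (6, 2, 3)

Repeated division by 17 gives the digits low-to-high: 907 = 6 + 2·17^1 + 3·17^2. Digit sequence: (6, 2, 3).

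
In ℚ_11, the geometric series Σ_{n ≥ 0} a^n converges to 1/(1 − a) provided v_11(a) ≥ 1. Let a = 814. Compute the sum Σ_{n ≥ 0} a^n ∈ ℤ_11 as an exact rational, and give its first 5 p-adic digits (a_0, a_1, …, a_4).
Σ a^n = 1/(1 − a) = -1/813;  first 5 digits = (1, 8, 4, 9, 4)

v_11(a) = 1 ≥ 1, so the series converges in ℤ_11 to 1/(1 − a) = 1/(1 − 814) = -1/813. Expand this rational in ℤ_11: compute digits iteratively via d_i = x_i mod 11, x_{i+1} = (x_i − d_i)/11. The first 5 digits are (1, 8, 4, 9, 4).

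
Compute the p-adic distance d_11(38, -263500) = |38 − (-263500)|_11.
d_11(38, -263500) = 1/14641

Step 1 — x − y = 38 − (-263500) = 263538. Step 2 — v_11(263538) = 4 (factor: 263538 = (11^4 · 18); the sign does not affect v_p). Step 3 — |x − y|_11 = 11^{-4} = 1/14641.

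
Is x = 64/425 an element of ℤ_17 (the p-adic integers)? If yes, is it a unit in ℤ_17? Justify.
x ∉ ℤ_17 (v_17(x) = -1 < 0)

ℤ_17 = {x ∈ ℚ_17 : v_17(x) ≥ 0} and ℤ_17^× = {x ∈ ℤ_17 : v_17(x) = 0}. Here v_17(64/425) = v_17(num) − v_17(den) = -1; compare against these criteria.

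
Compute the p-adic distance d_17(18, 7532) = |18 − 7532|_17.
d_17(18, 7532) = 1/289

Step 1 — x − y = 18 − 7532 = -7514. Step 2 — v_17(-7514) = 2 (factor: -7514 = −(17^2 · 26); the sign does not affect v_p). Step 3 — |x − y|_17 = 17^{-2} = 1/289.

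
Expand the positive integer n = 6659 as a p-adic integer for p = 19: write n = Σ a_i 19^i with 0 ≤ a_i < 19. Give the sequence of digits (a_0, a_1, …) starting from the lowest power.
(a_0, a_1, …) = (9, 8, 18)

Repeated division by 19 gives the digits low-to-high: 6659 = 9 + 8·19^1 + 18·19^2. Digit sequence: (9, 8, 18).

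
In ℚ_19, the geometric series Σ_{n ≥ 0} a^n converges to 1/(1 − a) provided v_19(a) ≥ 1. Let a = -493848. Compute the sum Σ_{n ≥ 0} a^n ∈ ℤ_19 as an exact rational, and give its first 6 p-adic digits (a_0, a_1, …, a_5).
Σ a^n = 1/(1 − a) = 1/493849;  first 6 digits = (1, 0, 0, 4, 15, 18)

v_19(a) = 3 ≥ 1, so the series converges in ℤ_19 to 1/(1 − a) = 1/(1 − (-493848)) = 1/493849. Expand this rational in ℤ_19: compute digits iteratively via d_i = x_i mod 19, x_{i+1} = (x_i − d_i)/19. The first 6 digits are (1, 0, 0, 4, 15, 18).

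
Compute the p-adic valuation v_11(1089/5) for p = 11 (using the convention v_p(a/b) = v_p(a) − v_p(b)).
v_11(1089/5) = 2

Factor powers of 11 from the numerator and denominator of the reduced fraction: 1089 = 11^2 · 9 and 5 = 11^0 · 5. Apply v_p(a/b) = v_p(a) − v_p(b): v_11(1089/5) = 2 − 0 = 2.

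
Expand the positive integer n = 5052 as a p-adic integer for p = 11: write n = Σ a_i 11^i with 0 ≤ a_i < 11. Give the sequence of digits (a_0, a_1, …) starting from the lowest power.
(a_0, a_1, …) = (3, 8, 8, 3)

Repeated division by 11 gives the digits low-to-high: 5052 = 3 + 8·11^1 + 8·11^2 + 3·11^3. Digit sequence: (3, 8, 8, 3).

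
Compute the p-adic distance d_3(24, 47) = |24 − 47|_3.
d_3(24, 47) = 1

Step 1 — x − y = 24 − 47 = -23. Step 2 — v_3(-23) = 0 (factor: -23 = −(3^0 · 23); the sign does not affect v_p). Step 3 — |x − y|_3 = 3^{0} = 1.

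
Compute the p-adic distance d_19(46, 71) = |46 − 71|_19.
d_19(46, 71) = 1

Step 1 — x − y = 46 − 71 = -25. Step 2 — v_19(-25) = 0 (factor: -25 = −(19^0 · 25); the sign does not affect v_p). Step 3 — |x − y|_19 = 19^{0} = 1.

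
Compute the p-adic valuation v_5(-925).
v_5(-925) = 2

v_5(n) is the largest exponent k such that 5^k divides n. Factor out: -925 = -5^2 · 37. (Sign doesn't affect v_p.) So v_5(-925) = 2.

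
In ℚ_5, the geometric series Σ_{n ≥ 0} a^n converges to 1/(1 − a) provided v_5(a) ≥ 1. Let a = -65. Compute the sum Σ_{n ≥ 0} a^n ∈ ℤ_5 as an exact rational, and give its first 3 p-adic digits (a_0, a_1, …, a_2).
Σ a^n = 1/(1 − a) = 1/66;  first 3 digits = (1, 2, 1)

v_5(a) = 1 ≥ 1, so the series converges in ℤ_5 to 1/(1 − a) = 1/(1 − (-65)) = 1/66. Expand this rational in ℤ_5: compute digits iteratively via d_i = x_i mod 5, x_{i+1} = (x_i − d_i)/5. The first 3 digits are (1, 2, 1).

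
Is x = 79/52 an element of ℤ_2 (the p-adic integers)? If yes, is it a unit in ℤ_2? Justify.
x ∉ ℤ_2 (v_2(x) = -2 < 0)

ℤ_2 = {x ∈ ℚ_2 : v_2(x) ≥ 0} and ℤ_2^× = {x ∈ ℤ_2 : v_2(x) = 0}. Here v_2(79/52) = v_2(num) − v_2(den) = -2; compare against these criteria.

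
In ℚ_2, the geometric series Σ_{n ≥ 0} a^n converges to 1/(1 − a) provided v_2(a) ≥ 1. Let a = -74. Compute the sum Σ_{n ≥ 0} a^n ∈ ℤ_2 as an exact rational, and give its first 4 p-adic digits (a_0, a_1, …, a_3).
Σ a^n = 1/(1 − a) = 1/75;  first 4 digits = (1, 1, 0, 0)

v_2(a) = 1 ≥ 1, so the series converges in ℤ_2 to 1/(1 − a) = 1/(1 − (-74)) = 1/75. Expand this rational in ℤ_2: compute digits iteratively via d_i = x_i mod 2, x_{i+1} = (x_i − d_i)/2. The first 4 digits are (1, 1, 0, 0).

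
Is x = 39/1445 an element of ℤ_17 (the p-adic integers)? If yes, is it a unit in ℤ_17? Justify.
x ∉ ℤ_17 (v_17(x) = -2 < 0)

ℤ_17 = {x ∈ ℚ_17 : v_17(x) ≥ 0} and ℤ_17^× = {x ∈ ℤ_17 : v_17(x) = 0}. Here v_17(39/1445) = v_17(num) − v_17(den) = -2; compare against these criteria.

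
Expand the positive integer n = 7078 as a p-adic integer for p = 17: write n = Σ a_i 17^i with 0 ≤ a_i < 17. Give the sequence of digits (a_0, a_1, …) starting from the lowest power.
(a_0, a_1, …) = (6, 8, 7, 1)

Repeated division by 17 gives the digits low-to-high: 7078 = 6 + 8·17^1 + 7·17^2 + 1·17^3. Digit sequence: (6, 8, 7, 1).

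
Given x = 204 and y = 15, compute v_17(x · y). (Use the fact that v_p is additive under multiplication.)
v_17(3060) = 1

v_p(x) = 1 (factor: 204 = 17^1 · 12); v_p(y) = 0 (factor: 15 = 17^0 · 15). Additivity: v_p(xy) = v_p(x) + v_p(y) = 1 + 0 = 1. (Direct check: xy = 3060 = 17^1 · (180).)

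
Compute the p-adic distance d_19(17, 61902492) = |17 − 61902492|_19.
d_19(17, 61902492) = 1/2476099

Step 1 — x − y = 17 − 61902492 = -61902475. Step 2 — v_19(-61902475) = 5 (factor: -61902475 = −(19^5 · 25); the sign does not affect v_p). Step 3 — |x − y|_19 = 19^{-5} = 1/2476099.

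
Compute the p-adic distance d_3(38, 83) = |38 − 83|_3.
d_3(38, 83) = 1/9

Step 1 — x − y = 38 − 83 = -45. Step 2 — v_3(-45) = 2 (factor: -45 = −(3^2 · 5); the sign does not affect v_p). Step 3 — |x − y|_3 = 3^{-2} = 1/9.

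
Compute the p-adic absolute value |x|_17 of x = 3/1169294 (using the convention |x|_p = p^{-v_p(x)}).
|3/1169294|_17 = 83521

Step 1 — compute v_17(x) by factoring powers of 17 out of the numerator and denominator: v_17(3/1169294) = -4. Step 2 — apply |x|_p = p^{-v_p(x)} = 17^{4} = 83521.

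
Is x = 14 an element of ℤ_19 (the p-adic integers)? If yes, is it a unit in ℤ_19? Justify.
x ∈ ℤ_19^× (unit); v_19(x) = 0

ℤ_19 = {x ∈ ℚ_19 : v_19(x) ≥ 0} and ℤ_19^× = {x ∈ ℤ_19 : v_19(x) = 0}. Here v_19(14) = v_19(num) − v_19(den) = 0; compare against these criteria.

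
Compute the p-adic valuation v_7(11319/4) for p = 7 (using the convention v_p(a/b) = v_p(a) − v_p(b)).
v_7(11319/4) = 3

Factor powers of 7 from the numerator and denominator of the reduced fraction: 11319 = 7^3 · 33 and 4 = 7^0 · 4. Apply v_p(a/b) = v_p(a) − v_p(b): v_7(11319/4) = 3 − 0 = 3.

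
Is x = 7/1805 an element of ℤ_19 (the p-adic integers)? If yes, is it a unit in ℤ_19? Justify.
x ∉ ℤ_19 (v_19(x) = -2 < 0)

ℤ_19 = {x ∈ ℚ_19 : v_19(x) ≥ 0} and ℤ_19^× = {x ∈ ℤ_19 : v_19(x) = 0}. Here v_19(7/1805) = v_19(num) − v_19(den) = -2; compare against these criteria.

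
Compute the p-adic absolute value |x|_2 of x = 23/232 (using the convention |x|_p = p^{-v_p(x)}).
|23/232|_2 = 8

Step 1 — compute v_2(x) by factoring powers of 2 out of the numerator and denominator: v_2(23/232) = -3. Step 2 — apply |x|_p = p^{-v_p(x)} = 2^{3} = 8.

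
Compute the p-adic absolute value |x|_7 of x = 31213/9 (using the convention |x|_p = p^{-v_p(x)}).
|31213/9|_7 = 1/2401

Step 1 — compute v_7(x) by factoring powers of 7 out of the numerator and denominator: v_7(31213/9) = 4. Step 2 — apply |x|_p = p^{-v_p(x)} = 7^{-4} = 1/2401.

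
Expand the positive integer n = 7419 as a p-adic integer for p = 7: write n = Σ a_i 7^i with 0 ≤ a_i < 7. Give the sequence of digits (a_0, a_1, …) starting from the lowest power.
(a_0, a_1, …) = (6, 2, 4, 0, 3)

Repeated division by 7 gives the digits low-to-high: 7419 = 6 + 2·7^1 + 4·7^2 + 3·7^4. Digit sequence: (6, 2, 4, 0, 3).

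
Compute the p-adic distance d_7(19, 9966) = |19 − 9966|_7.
d_7(19, 9966) = 1/343

Step 1 — x − y = 19 − 9966 = -9947. Step 2 — v_7(-9947) = 3 (factor: -9947 = −(7^3 · 29); the sign does not affect v_p). Step 3 — |x − y|_7 = 7^{-3} = 1/343.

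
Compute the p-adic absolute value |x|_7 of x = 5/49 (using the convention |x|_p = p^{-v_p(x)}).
|5/49|_7 = 49

Step 1 — compute v_7(x) by factoring powers of 7 out of the numerator and denominator: v_7(5/49) = -2. Step 2 — apply |x|_p = p^{-v_p(x)} = 7^{2} = 49.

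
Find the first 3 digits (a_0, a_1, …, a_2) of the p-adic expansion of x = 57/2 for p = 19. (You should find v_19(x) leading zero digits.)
(a_0, …, a_2) = (0, 11, 9)

v_19(57/2) = 1, so a_0 = ... = a_0 = 0. Factor out: x = 19^1 · u with u = 3/2 a unit in ℤ_19. Expand u iteratively via a_{v+i} = u_i mod 19, u_{i+1} = (u_i − a_{v+i})/19:
  u_0 = 3/2;  a_1 = 11;  u_1 = (u_0 − 11)/19 = -1/2
  u_1 = -1/2;  a_2 = 9;  u_2 = (u_1 − 9)/19 = -1/2
Digits: (0, 11, 9).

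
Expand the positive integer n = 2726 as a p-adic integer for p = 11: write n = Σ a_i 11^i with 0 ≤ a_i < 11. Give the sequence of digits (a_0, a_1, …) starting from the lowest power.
(a_0, a_1, …) = (9, 5, 0, 2)

Repeated division by 11 gives the digits low-to-high: 2726 = 9 + 5·11^1 + 2·11^3. Digit sequence: (9, 5, 0, 2).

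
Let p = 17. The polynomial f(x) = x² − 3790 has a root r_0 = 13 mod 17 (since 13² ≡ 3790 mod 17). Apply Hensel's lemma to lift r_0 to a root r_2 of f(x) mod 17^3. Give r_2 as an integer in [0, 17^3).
r_2 = 897 (mod 4913)

Hensel's recurrence: r_{i+1} = r_i − f(r_i)·(f′(r_i))^{-1} mod 17^{i+2}, with f′(x) = 2x. Iterate:
  r_0 = 13 (mod 17)
  r_1 = 30 (mod 289)
  r_2 = 897 (mod 4913)
Final: r_2 = 897, and one checks f(r_2) ≡ 0 mod 17^3.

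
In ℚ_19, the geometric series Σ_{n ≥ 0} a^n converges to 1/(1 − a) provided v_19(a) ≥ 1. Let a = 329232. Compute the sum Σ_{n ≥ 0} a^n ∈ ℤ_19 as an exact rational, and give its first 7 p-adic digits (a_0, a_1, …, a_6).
Σ a^n = 1/(1 − a) = -1/329231;  first 7 digits = (1, 0, 0, 10, 2, 0, 5)

v_19(a) = 3 ≥ 1, so the series converges in ℤ_19 to 1/(1 − a) = 1/(1 − 329232) = -1/329231. Expand this rational in ℤ_19: compute digits iteratively via d_i = x_i mod 19, x_{i+1} = (x_i − d_i)/19. The first 7 digits are (1, 0, 0, 10, 2, 0, 5).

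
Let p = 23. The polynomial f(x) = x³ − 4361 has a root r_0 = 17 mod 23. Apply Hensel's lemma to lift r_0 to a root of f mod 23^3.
r_2 = 9240 (mod 12167)

Hensel: r_{i+1} = r_i − f(r_i)/f′(r_i) mod 23^{i+2}, where f′(x) = 3x². Iterate:
  r_0 = 17 (mod 23)
  r_1 = 247 (mod 529)
  r_2 = 9240 (mod 12167)
Final: r = 9240 with f(r) ≡ 0 mod 23^3.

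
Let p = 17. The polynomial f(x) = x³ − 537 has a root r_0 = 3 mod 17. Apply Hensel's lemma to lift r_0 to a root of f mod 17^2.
r_1 = 54 (mod 289)

Hensel: r_{i+1} = r_i − f(r_i)/f′(r_i) mod 17^{i+2}, where f′(x) = 3x². Iterate:
  r_0 = 3 (mod 17)
  r_1 = 54 (mod 289)
Final: r = 54 with f(r) ≡ 0 mod 17^2.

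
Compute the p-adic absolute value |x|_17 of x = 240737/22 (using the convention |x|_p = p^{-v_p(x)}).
|240737/22|_17 = 1/4913

Step 1 — compute v_17(x) by factoring powers of 17 out of the numerator and denominator: v_17(240737/22) = 3. Step 2 — apply |x|_p = p^{-v_p(x)} = 17^{-3} = 1/4913.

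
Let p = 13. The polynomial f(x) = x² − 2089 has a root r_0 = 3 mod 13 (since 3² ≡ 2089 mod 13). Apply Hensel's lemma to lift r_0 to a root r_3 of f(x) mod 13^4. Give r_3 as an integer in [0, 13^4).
r_3 = 18320 (mod 28561)

Hensel's recurrence: r_{i+1} = r_i − f(r_i)·(f′(r_i))^{-1} mod 13^{i+2}, with f′(x) = 2x. Iterate:
  r_0 = 3 (mod 13)
  r_1 = 68 (mod 169)
  r_2 = 744 (mod 2197)
  r_3 = 18320 (mod 28561)
Final: r_3 = 18320, and one checks f(r_3) ≡ 0 mod 13^4.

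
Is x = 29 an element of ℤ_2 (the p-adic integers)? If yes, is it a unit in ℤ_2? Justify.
x ∈ ℤ_2^× (unit); v_2(x) = 0

ℤ_2 = {x ∈ ℚ_2 : v_2(x) ≥ 0} and ℤ_2^× = {x ∈ ℤ_2 : v_2(x) = 0}. Here v_2(29) = v_2(num) − v_2(den) = 0; compare against these criteria.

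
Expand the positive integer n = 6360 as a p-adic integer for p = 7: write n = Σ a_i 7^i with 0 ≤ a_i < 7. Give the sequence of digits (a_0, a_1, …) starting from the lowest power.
(a_0, a_1, …) = (4, 5, 3, 4, 2)

Repeated division by 7 gives the digits low-to-high: 6360 = 4 + 5·7^1 + 3·7^2 + 4·7^3 + 2·7^4. Digit sequence: (4, 5, 3, 4, 2).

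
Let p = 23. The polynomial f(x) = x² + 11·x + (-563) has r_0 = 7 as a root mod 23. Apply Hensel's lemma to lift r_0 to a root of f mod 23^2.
r_1 = 490 (mod 529)

Hensel: r_{i+1} = r_i − f(r_i)·(f′(r_i))^{-1} mod 23^{i+2}, f′(x) = 2x + 11. Iterate:
  r_0 = 7 (mod 23)
  r_1 = 490 (mod 529)
Final: r = 490 satisfies f(r) ≡ 0 mod 23^2.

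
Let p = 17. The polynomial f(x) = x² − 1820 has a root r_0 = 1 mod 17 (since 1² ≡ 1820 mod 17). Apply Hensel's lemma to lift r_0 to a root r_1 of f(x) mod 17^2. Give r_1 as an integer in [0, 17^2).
r_1 = 188 (mod 289)

Hensel's recurrence: r_{i+1} = r_i − f(r_i)·(f′(r_i))^{-1} mod 17^{i+2}, with f′(x) = 2x. Iterate:
  r_0 = 1 (mod 17)
  r_1 = 188 (mod 289)
Final: r_1 = 188, and one checks f(r_1) ≡ 0 mod 17^2.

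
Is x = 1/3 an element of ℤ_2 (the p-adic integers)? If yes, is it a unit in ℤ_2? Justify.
x ∈ ℤ_2^× (unit); v_2(x) = 0

ℤ_2 = {x ∈ ℚ_2 : v_2(x) ≥ 0} and ℤ_2^× = {x ∈ ℤ_2 : v_2(x) = 0}. Here v_2(1/3) = v_2(num) − v_2(den) = 0; compare against these criteria.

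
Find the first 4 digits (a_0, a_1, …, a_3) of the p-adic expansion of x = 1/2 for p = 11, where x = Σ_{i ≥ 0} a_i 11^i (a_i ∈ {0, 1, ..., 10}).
(a_0, …, a_3) = (6, 5, 5, 5)

v_11(1/2) = 0 (numerator and denominator both coprime to 11), so x ∈ ℤ_11^×. Compute digits iteratively via a_i = x_i mod 11, x_{i+1} = (x_i − a_i)/11, with x_0 = x:
  x_0 = 1/2;  a_0 = 6;  x_1 = (x_0 − 6)/11 = -1/2
  x_1 = -1/2;  a_1 = 5;  x_2 = (x_1 − 5)/11 = -1/2
  x_2 = -1/2;  a_2 = 5;  x_3 = (x_2 − 5)/11 = -1/2
  x_3 = -1/2;  a_3 = 5;  x_4 = (x_3 − 5)/11 = -1/2
Digits: (6, 5, 5, 5).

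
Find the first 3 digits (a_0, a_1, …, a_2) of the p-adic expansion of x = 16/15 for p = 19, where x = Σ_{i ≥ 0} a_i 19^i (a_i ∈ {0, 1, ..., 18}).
(a_0, …, a_2) = (15, 17, 13)

v_19(16/15) = 0 (numerator and denominator both coprime to 19), so x ∈ ℤ_19^×. Compute digits iteratively via a_i = x_i mod 19, x_{i+1} = (x_i − a_i)/19, with x_0 = x:
  x_0 = 16/15;  a_0 = 15;  x_1 = (x_0 − 15)/19 = -11/15
  x_1 = -11/15;  a_1 = 17;  x_2 = (x_1 − 17)/19 = -14/15
  x_2 = -14/15;  a_2 = 13;  x_3 = (x_2 − 13)/19 = -11/15
Digits: (15, 17, 13).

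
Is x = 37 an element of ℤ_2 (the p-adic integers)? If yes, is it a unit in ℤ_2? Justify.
x ∈ ℤ_2^× (unit); v_2(x) = 0

ℤ_2 = {x ∈ ℚ_2 : v_2(x) ≥ 0} and ℤ_2^× = {x ∈ ℤ_2 : v_2(x) = 0}. Here v_2(37) = v_2(num) − v_2(den) = 0; compare against these criteria.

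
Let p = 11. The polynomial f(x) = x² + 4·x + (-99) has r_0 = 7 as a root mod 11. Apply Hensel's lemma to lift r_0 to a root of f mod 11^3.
r_2 = 62 (mod 1331)

Hensel: r_{i+1} = r_i − f(r_i)·(f′(r_i))^{-1} mod 11^{i+2}, f′(x) = 2x + 4. Iterate:
  r_0 = 7 (mod 11)
  r_1 = 62 (mod 121)
  r_2 = 62 (mod 1331)
Final: r = 62 satisfies f(r) ≡ 0 mod 11^3.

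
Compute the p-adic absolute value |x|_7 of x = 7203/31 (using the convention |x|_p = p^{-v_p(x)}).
|7203/31|_7 = 1/2401

Step 1 — compute v_7(x) by factoring powers of 7 out of the numerator and denominator: v_7(7203/31) = 4. Step 2 — apply |x|_p = p^{-v_p(x)} = 7^{-4} = 1/2401.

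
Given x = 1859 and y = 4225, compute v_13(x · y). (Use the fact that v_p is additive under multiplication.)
v_13(7854275) = 4

v_p(x) = 2 (factor: 1859 = 13^2 · 11); v_p(y) = 2 (factor: 4225 = 13^2 · 25). Additivity: v_p(xy) = v_p(x) + v_p(y) = 2 + 2 = 4. (Direct check: xy = 7854275 = 13^4 · (275).)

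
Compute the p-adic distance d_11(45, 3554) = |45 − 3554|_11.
d_11(45, 3554) = 1/121

Step 1 — x − y = 45 − 3554 = -3509. Step 2 — v_11(-3509) = 2 (factor: -3509 = −(11^2 · 29); the sign does not affect v_p). Step 3 — |x − y|_11 = 11^{-2} = 1/121.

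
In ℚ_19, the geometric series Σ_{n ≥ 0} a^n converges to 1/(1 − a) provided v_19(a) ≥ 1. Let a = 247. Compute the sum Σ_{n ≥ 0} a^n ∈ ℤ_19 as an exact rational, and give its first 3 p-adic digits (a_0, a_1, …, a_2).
Σ a^n = 1/(1 − a) = -1/246;  first 3 digits = (1, 13, 17)

v_19(a) = 1 ≥ 1, so the series converges in ℤ_19 to 1/(1 − a) = 1/(1 − 247) = -1/246. Expand this rational in ℤ_19: compute digits iteratively via d_i = x_i mod 19, x_{i+1} = (x_i − d_i)/19. The first 3 digits are (1, 13, 17).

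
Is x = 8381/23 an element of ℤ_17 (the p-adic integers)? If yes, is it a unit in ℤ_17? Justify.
x ∈ ℤ_17 but not a unit; v_17(x) = 2 > 0

ℤ_17 = {x ∈ ℚ_17 : v_17(x) ≥ 0} and ℤ_17^× = {x ∈ ℤ_17 : v_17(x) = 0}. Here v_17(8381/23) = v_17(num) − v_17(den) = 2; compare against these criteria.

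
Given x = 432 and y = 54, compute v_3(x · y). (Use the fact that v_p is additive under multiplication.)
v_3(23328) = 6

v_p(x) = 3 (factor: 432 = 3^3 · 16); v_p(y) = 3 (factor: 54 = 3^3 · 2). Additivity: v_p(xy) = v_p(x) + v_p(y) = 3 + 3 = 6. (Direct check: xy = 23328 = 3^6 · (32).)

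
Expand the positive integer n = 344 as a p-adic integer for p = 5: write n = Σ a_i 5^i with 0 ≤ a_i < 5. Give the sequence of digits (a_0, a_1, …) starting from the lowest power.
(a_0, a_1, …) = (4, 3, 3, 2)

Repeated division by 5 gives the digits low-to-high: 344 = 4 + 3·5^1 + 3·5^2 + 2·5^3. Digit sequence: (4, 3, 3, 2).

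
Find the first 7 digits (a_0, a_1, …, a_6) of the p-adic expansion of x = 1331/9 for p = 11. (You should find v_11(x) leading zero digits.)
(a_0, …, a_6) = (0, 0, 0, 5, 2, 1, 6)

v_11(1331/9) = 3, so a_0 = ... = a_2 = 0. Factor out: x = 11^3 · u with u = 1/9 a unit in ℤ_11. Expand u iteratively via a_{v+i} = u_i mod 11, u_{i+1} = (u_i − a_{v+i})/11:
  u_0 = 1/9;  a_3 = 5;  u_1 = (u_0 − 5)/11 = -4/9
  u_1 = -4/9;  a_4 = 2;  u_2 = (u_1 − 2)/11 = -2/9
  u_2 = -2/9;  a_5 = 1;  u_3 = (u_2 − 1)/11 = -1/9
  u_3 = -1/9;  a_6 = 6;  u_4 = (u_3 − 6)/11 = -5/9
Digits: (0, 0, 0, 5, 2, 1, 6).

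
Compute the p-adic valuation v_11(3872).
v_11(3872) = 2

v_11(n) is the largest exponent k such that 11^k divides n. Factor out: 3872 = 11^2 · 32. (Sign doesn't affect v_p.) So v_11(3872) = 2.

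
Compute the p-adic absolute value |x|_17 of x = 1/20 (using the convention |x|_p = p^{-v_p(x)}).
|1/20|_17 = 1

Step 1 — compute v_17(x) by factoring powers of 17 out of the numerator and denominator: v_17(1/20) = 0. Step 2 — apply |x|_p = p^{-v_p(x)} = 17^{0} = 1.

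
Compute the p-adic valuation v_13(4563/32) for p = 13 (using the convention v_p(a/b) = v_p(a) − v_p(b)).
v_13(4563/32) = 2

Factor powers of 13 from the numerator and denominator of the reduced fraction: 4563 = 13^2 · 27 and 32 = 13^0 · 32. Apply v_p(a/b) = v_p(a) − v_p(b): v_13(4563/32) = 2 − 0 = 2.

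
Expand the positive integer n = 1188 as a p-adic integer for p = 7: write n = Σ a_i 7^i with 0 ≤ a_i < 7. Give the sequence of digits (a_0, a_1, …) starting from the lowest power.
(a_0, a_1, …) = (5, 1, 3, 3)

Repeated division by 7 gives the digits low-to-high: 1188 = 5 + 1·7^1 + 3·7^2 + 3·7^3. Digit sequence: (5, 1, 3, 3).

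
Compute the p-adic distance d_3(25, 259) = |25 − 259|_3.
d_3(25, 259) = 1/9

Step 1 — x − y = 25 − 259 = -234. Step 2 — v_3(-234) = 2 (factor: -234 = −(3^2 · 26); the sign does not affect v_p). Step 3 — |x − y|_3 = 3^{-2} = 1/9.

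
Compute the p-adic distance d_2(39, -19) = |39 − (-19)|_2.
d_2(39, -19) = 1/2

Step 1 — x − y = 39 − (-19) = 58. Step 2 — v_2(58) = 1 (factor: 58 = (2^1 · 29); the sign does not affect v_p). Step 3 — |x − y|_2 = 2^{-1} = 1/2.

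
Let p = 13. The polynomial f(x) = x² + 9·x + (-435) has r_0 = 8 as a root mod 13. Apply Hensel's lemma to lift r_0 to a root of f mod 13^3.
r_2 = 47 (mod 2197)

Hensel: r_{i+1} = r_i − f(r_i)·(f′(r_i))^{-1} mod 13^{i+2}, f′(x) = 2x + 9. Iterate:
  r_0 = 8 (mod 13)
  r_1 = 47 (mod 169)
  r_2 = 47 (mod 2197)
Final: r = 47 satisfies f(r) ≡ 0 mod 13^3.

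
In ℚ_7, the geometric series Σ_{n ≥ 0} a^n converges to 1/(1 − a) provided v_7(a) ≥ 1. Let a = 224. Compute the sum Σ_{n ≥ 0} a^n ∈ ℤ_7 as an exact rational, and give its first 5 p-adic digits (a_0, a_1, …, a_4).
Σ a^n = 1/(1 − a) = -1/223;  first 5 digits = (1, 4, 6, 0, 2)

v_7(a) = 1 ≥ 1, so the series converges in ℤ_7 to 1/(1 − a) = 1/(1 − 224) = -1/223. Expand this rational in ℤ_7: compute digits iteratively via d_i = x_i mod 7, x_{i+1} = (x_i − d_i)/7. The first 5 digits are (1, 4, 6, 0, 2).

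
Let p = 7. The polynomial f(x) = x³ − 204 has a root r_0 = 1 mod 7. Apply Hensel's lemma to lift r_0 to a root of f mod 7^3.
r_2 = 330 (mod 343)

Hensel: r_{i+1} = r_i − f(r_i)/f′(r_i) mod 7^{i+2}, where f′(x) = 3x². Iterate:
  r_0 = 1 (mod 7)
  r_1 = 36 (mod 49)
  r_2 = 330 (mod 343)
Final: r = 330 with f(r) ≡ 0 mod 7^3.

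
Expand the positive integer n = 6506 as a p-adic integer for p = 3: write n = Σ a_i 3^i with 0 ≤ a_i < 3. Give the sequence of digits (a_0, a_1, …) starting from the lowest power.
(a_0, a_1, …) = (2, 2, 2, 0, 2, 2, 2, 2)

Repeated division by 3 gives the digits low-to-high: 6506 = 2 + 2·3^1 + 2·3^2 + 2·3^4 + 2·3^5 + 2·3^6 + 2·3^7. Digit sequence: (2, 2, 2, 0, 2, 2, 2, 2).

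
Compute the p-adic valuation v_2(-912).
v_2(-912) = 4

v_2(n) is the largest exponent k such that 2^k divides n. Factor out: -912 = -2^4 · 57. (Sign doesn't affect v_p.) So v_2(-912) = 4.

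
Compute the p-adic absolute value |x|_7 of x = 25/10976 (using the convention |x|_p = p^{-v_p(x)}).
|25/10976|_7 = 343

Step 1 — compute v_7(x) by factoring powers of 7 out of the numerator and denominator: v_7(25/10976) = -3. Step 2 — apply |x|_p = p^{-v_p(x)} = 7^{3} = 343.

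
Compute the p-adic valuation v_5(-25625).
v_5(-25625) = 4

v_5(n) is the largest exponent k such that 5^k divides n. Factor out: -25625 = -5^4 · 41. (Sign doesn't affect v_p.) So v_5(-25625) = 4.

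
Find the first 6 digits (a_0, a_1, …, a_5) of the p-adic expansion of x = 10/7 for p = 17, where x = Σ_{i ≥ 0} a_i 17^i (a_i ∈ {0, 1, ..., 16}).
(a_0, …, a_5) = (16, 4, 7, 2, 12, 9)

v_17(10/7) = 0 (numerator and denominator both coprime to 17), so x ∈ ℤ_17^×. Compute digits iteratively via a_i = x_i mod 17, x_{i+1} = (x_i − a_i)/17, with x_0 = x:
  x_0 = 10/7;  a_0 = 16;  x_1 = (x_0 − 16)/17 = -6/7
  x_1 = -6/7;  a_1 = 4;  x_2 = (x_1 − 4)/17 = -2/7
  x_2 = -2/7;  a_2 = 7;  x_3 = (x_2 − 7)/17 = -3/7
  x_3 = -3/7;  a_3 = 2;  x_4 = (x_3 − 2)/17 = -1/7
  x_4 = -1/7;  a_4 = 12;  x_5 = (x_4 − 12)/17 = -5/7
  x_5 = -5/7;  a_5 = 9;  x_6 = (x_5 − 9)/17 = -4/7
Digits: (16, 4, 7, 2, 12, 9).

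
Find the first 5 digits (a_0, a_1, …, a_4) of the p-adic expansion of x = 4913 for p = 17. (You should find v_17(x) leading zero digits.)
(a_0, …, a_4) = (0, 0, 0, 1, 0)

v_17(4913) = 3, so a_0 = ... = a_2 = 0. Factor out: x = 17^3 · u with u = 1 a unit in ℤ_17. Expand u iteratively via a_{v+i} = u_i mod 17, u_{i+1} = (u_i − a_{v+i})/17:
  u_0 = 1;  a_3 = 1;  u_1 = (u_0 − 1)/17 = 0
  u_1 = 0;  a_4 = 0;  u_2 = (u_1 − 0)/17 = 0
Digits: (0, 0, 0, 1, 0).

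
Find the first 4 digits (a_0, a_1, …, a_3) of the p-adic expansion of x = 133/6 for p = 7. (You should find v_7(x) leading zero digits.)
(a_0, …, a_3) = (0, 2, 6, 5)

v_7(133/6) = 1, so a_0 = ... = a_0 = 0. Factor out: x = 7^1 · u with u = 19/6 a unit in ℤ_7. Expand u iteratively via a_{v+i} = u_i mod 7, u_{i+1} = (u_i − a_{v+i})/7:
  u_0 = 19/6;  a_1 = 2;  u_1 = (u_0 − 2)/7 = 1/6
  u_1 = 1/6;  a_2 = 6;  u_2 = (u_1 − 6)/7 = -5/6
  u_2 = -5/6;  a_3 = 5;  u_3 = (u_2 − 5)/7 = -5/6
Digits: (0, 2, 6, 5).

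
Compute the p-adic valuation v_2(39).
v_2(39) = 0

v_2(n) is the largest exponent k such that 2^k divides n. Factor out: 39 = 2^0 · 39. (Sign doesn't affect v_p.) So v_2(39) = 0.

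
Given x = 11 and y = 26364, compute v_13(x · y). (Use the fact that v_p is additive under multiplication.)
v_13(290004) = 3

v_p(x) = 0 (factor: 11 = 13^0 · 11); v_p(y) = 3 (factor: 26364 = 13^3 · 12). Additivity: v_p(xy) = v_p(x) + v_p(y) = 0 + 3 = 3. (Direct check: xy = 290004 = 13^3 · (132).)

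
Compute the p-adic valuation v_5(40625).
v_5(40625) = 5

v_5(n) is the largest exponent k such that 5^k divides n. Factor out: 40625 = 5^5 · 13. (Sign doesn't affect v_p.) So v_5(40625) = 5.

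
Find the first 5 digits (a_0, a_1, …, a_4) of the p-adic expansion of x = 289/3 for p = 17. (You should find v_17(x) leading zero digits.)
(a_0, …, a_4) = (0, 0, 6, 11, 5)

v_17(289/3) = 2, so a_0 = ... = a_1 = 0. Factor out: x = 17^2 · u with u = 1/3 a unit in ℤ_17. Expand u iteratively via a_{v+i} = u_i mod 17, u_{i+1} = (u_i − a_{v+i})/17:
  u_0 = 1/3;  a_2 = 6;  u_1 = (u_0 − 6)/17 = -1/3
  u_1 = -1/3;  a_3 = 11;  u_2 = (u_1 − 11)/17 = -2/3
  u_2 = -2/3;  a_4 = 5;  u_3 = (u_2 − 5)/17 = -1/3
Digits: (0, 0, 6, 11, 5).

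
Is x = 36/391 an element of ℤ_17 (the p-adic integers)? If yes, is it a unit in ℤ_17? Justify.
x ∉ ℤ_17 (v_17(x) = -1 < 0)

ℤ_17 = {x ∈ ℚ_17 : v_17(x) ≥ 0} and ℤ_17^× = {x ∈ ℤ_17 : v_17(x) = 0}. Here v_17(36/391) = v_17(num) − v_17(den) = -1; compare against these criteria.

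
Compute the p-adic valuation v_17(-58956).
v_17(-58956) = 3

v_17(n) is the largest exponent k such that 17^k divides n. Factor out: -58956 = -17^3 · 12. (Sign doesn't affect v_p.) So v_17(-58956) = 3.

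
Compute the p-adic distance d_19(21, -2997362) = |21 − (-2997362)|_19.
d_19(21, -2997362) = 1/130321

Step 1 — x − y = 21 − (-2997362) = 2997383. Step 2 — v_19(2997383) = 4 (factor: 2997383 = (19^4 · 23); the sign does not affect v_p). Step 3 — |x − y|_19 = 19^{-4} = 1/130321.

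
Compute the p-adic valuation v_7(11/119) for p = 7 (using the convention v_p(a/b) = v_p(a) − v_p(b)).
v_7(11/119) = -1

Factor powers of 7 from the numerator and denominator of the reduced fraction: 11 = 7^0 · 11 and 119 = 7^1 · 17. Apply v_p(a/b) = v_p(a) − v_p(b): v_7(11/119) = 0 − 1 = -1.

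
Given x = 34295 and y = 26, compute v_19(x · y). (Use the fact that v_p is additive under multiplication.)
v_19(891670) = 3

v_p(x) = 3 (factor: 34295 = 19^3 · 5); v_p(y) = 0 (factor: 26 = 19^0 · 26). Additivity: v_p(xy) = v_p(x) + v_p(y) = 3 + 0 = 3. (Direct check: xy = 891670 = 19^3 · (130).)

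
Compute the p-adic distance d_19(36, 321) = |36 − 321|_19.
d_19(36, 321) = 1/19

Step 1 — x − y = 36 − 321 = -285. Step 2 — v_19(-285) = 1 (factor: -285 = −(19^1 · 15); the sign does not affect v_p). Step 3 — |x − y|_19 = 19^{-1} = 1/19.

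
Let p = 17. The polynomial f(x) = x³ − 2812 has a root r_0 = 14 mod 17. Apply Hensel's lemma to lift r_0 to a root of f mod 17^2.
r_1 = 252 (mod 289)

Hensel: r_{i+1} = r_i − f(r_i)/f′(r_i) mod 17^{i+2}, where f′(x) = 3x². Iterate:
  r_0 = 14 (mod 17)
  r_1 = 252 (mod 289)
Final: r = 252 with f(r) ≡ 0 mod 17^2.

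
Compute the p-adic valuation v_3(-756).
v_3(-756) = 3

v_3(n) is the largest exponent k such that 3^k divides n. Factor out: -756 = -3^3 · 28. (Sign doesn't affect v_p.) So v_3(-756) = 3.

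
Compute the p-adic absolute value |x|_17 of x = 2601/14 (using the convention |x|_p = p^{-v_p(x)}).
|2601/14|_17 = 1/289

Step 1 — compute v_17(x) by factoring powers of 17 out of the numerator and denominator: v_17(2601/14) = 2. Step 2 — apply |x|_p = p^{-v_p(x)} = 17^{-2} = 1/289.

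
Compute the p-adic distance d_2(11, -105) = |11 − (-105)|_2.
d_2(11, -105) = 1/4

Step 1 — x − y = 11 − (-105) = 116. Step 2 — v_2(116) = 2 (factor: 116 = (2^2 · 29); the sign does not affect v_p). Step 3 — |x − y|_2 = 2^{-2} = 1/4.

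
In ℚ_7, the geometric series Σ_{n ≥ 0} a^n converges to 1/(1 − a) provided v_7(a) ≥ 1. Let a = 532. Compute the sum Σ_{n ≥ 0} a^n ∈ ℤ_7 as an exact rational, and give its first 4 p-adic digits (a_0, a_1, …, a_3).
Σ a^n = 1/(1 − a) = -1/531;  first 4 digits = (1, 6, 4, 6)

v_7(a) = 1 ≥ 1, so the series converges in ℤ_7 to 1/(1 − a) = 1/(1 − 532) = -1/531. Expand this rational in ℤ_7: compute digits iteratively via d_i = x_i mod 7, x_{i+1} = (x_i − d_i)/7. The first 4 digits are (1, 6, 4, 6).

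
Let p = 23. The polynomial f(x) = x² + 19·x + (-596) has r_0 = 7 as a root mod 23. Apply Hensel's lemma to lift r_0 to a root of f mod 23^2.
r_1 = 260 (mod 529)

Hensel: r_{i+1} = r_i − f(r_i)·(f′(r_i))^{-1} mod 23^{i+2}, f′(x) = 2x + 19. Iterate:
  r_0 = 7 (mod 23)
  r_1 = 260 (mod 529)
Final: r = 260 satisfies f(r) ≡ 0 mod 23^2.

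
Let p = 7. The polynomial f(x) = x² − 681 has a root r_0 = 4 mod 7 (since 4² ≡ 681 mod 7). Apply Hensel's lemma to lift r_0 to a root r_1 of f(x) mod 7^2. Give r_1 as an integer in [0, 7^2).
r_1 = 32 (mod 49)

Hensel's recurrence: r_{i+1} = r_i − f(r_i)·(f′(r_i))^{-1} mod 7^{i+2}, with f′(x) = 2x. Iterate:
  r_0 = 4 (mod 7)
  r_1 = 32 (mod 49)
Final: r_1 = 32, and one checks f(r_1) ≡ 0 mod 7^2.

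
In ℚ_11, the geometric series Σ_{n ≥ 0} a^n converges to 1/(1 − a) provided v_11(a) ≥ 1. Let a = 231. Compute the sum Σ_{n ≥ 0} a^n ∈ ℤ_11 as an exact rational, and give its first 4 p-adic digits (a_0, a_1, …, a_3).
Σ a^n = 1/(1 − a) = -1/230;  first 4 digits = (1, 10, 2, 6)

v_11(a) = 1 ≥ 1, so the series converges in ℤ_11 to 1/(1 − a) = 1/(1 − 231) = -1/230. Expand this rational in ℤ_11: compute digits iteratively via d_i = x_i mod 11, x_{i+1} = (x_i − d_i)/11. The first 4 digits are (1, 10, 2, 6).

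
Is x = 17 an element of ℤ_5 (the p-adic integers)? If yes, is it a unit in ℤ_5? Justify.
x ∈ ℤ_5^× (unit); v_5(x) = 0

ℤ_5 = {x ∈ ℚ_5 : v_5(x) ≥ 0} and ℤ_5^× = {x ∈ ℤ_5 : v_5(x) = 0}. Here v_5(17) = v_5(num) − v_5(den) = 0; compare against these criteria.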